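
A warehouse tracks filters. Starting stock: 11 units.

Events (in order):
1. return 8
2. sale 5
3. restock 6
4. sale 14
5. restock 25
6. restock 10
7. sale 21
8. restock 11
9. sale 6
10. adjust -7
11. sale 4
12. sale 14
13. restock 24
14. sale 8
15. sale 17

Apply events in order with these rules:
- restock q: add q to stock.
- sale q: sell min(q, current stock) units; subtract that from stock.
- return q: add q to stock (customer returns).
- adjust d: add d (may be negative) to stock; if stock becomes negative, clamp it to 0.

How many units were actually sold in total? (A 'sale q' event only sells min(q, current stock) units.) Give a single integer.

Answer: 88

Derivation:
Processing events:
Start: stock = 11
  Event 1 (return 8): 11 + 8 = 19
  Event 2 (sale 5): sell min(5,19)=5. stock: 19 - 5 = 14. total_sold = 5
  Event 3 (restock 6): 14 + 6 = 20
  Event 4 (sale 14): sell min(14,20)=14. stock: 20 - 14 = 6. total_sold = 19
  Event 5 (restock 25): 6 + 25 = 31
  Event 6 (restock 10): 31 + 10 = 41
  Event 7 (sale 21): sell min(21,41)=21. stock: 41 - 21 = 20. total_sold = 40
  Event 8 (restock 11): 20 + 11 = 31
  Event 9 (sale 6): sell min(6,31)=6. stock: 31 - 6 = 25. total_sold = 46
  Event 10 (adjust -7): 25 + -7 = 18
  Event 11 (sale 4): sell min(4,18)=4. stock: 18 - 4 = 14. total_sold = 50
  Event 12 (sale 14): sell min(14,14)=14. stock: 14 - 14 = 0. total_sold = 64
  Event 13 (restock 24): 0 + 24 = 24
  Event 14 (sale 8): sell min(8,24)=8. stock: 24 - 8 = 16. total_sold = 72
  Event 15 (sale 17): sell min(17,16)=16. stock: 16 - 16 = 0. total_sold = 88
Final: stock = 0, total_sold = 88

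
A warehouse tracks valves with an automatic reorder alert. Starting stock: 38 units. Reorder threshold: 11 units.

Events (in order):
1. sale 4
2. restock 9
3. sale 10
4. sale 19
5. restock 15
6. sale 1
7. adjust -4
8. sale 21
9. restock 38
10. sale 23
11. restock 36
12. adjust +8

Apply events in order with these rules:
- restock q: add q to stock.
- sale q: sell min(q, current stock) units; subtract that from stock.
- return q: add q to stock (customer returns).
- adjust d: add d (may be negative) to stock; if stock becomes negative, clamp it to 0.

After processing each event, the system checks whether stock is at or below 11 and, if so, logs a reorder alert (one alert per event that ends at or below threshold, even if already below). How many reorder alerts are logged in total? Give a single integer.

Processing events:
Start: stock = 38
  Event 1 (sale 4): sell min(4,38)=4. stock: 38 - 4 = 34. total_sold = 4
  Event 2 (restock 9): 34 + 9 = 43
  Event 3 (sale 10): sell min(10,43)=10. stock: 43 - 10 = 33. total_sold = 14
  Event 4 (sale 19): sell min(19,33)=19. stock: 33 - 19 = 14. total_sold = 33
  Event 5 (restock 15): 14 + 15 = 29
  Event 6 (sale 1): sell min(1,29)=1. stock: 29 - 1 = 28. total_sold = 34
  Event 7 (adjust -4): 28 + -4 = 24
  Event 8 (sale 21): sell min(21,24)=21. stock: 24 - 21 = 3. total_sold = 55
  Event 9 (restock 38): 3 + 38 = 41
  Event 10 (sale 23): sell min(23,41)=23. stock: 41 - 23 = 18. total_sold = 78
  Event 11 (restock 36): 18 + 36 = 54
  Event 12 (adjust +8): 54 + 8 = 62
Final: stock = 62, total_sold = 78

Checking against threshold 11:
  After event 1: stock=34 > 11
  After event 2: stock=43 > 11
  After event 3: stock=33 > 11
  After event 4: stock=14 > 11
  After event 5: stock=29 > 11
  After event 6: stock=28 > 11
  After event 7: stock=24 > 11
  After event 8: stock=3 <= 11 -> ALERT
  After event 9: stock=41 > 11
  After event 10: stock=18 > 11
  After event 11: stock=54 > 11
  After event 12: stock=62 > 11
Alert events: [8]. Count = 1

Answer: 1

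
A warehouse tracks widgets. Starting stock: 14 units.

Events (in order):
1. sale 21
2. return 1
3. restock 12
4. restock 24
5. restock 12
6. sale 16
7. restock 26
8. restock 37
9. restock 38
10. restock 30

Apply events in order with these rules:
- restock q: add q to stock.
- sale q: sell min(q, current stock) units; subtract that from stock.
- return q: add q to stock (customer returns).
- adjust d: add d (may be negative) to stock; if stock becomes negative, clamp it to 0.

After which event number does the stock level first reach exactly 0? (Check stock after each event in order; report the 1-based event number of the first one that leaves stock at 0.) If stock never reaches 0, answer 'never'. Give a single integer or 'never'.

Processing events:
Start: stock = 14
  Event 1 (sale 21): sell min(21,14)=14. stock: 14 - 14 = 0. total_sold = 14
  Event 2 (return 1): 0 + 1 = 1
  Event 3 (restock 12): 1 + 12 = 13
  Event 4 (restock 24): 13 + 24 = 37
  Event 5 (restock 12): 37 + 12 = 49
  Event 6 (sale 16): sell min(16,49)=16. stock: 49 - 16 = 33. total_sold = 30
  Event 7 (restock 26): 33 + 26 = 59
  Event 8 (restock 37): 59 + 37 = 96
  Event 9 (restock 38): 96 + 38 = 134
  Event 10 (restock 30): 134 + 30 = 164
Final: stock = 164, total_sold = 30

First zero at event 1.

Answer: 1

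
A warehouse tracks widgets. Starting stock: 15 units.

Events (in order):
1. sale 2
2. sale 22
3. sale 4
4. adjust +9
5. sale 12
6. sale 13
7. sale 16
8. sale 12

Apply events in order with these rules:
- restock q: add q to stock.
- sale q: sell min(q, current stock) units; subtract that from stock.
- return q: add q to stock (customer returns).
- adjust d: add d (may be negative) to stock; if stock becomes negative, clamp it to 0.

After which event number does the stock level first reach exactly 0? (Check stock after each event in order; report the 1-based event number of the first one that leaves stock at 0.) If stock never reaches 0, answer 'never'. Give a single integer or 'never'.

Answer: 2

Derivation:
Processing events:
Start: stock = 15
  Event 1 (sale 2): sell min(2,15)=2. stock: 15 - 2 = 13. total_sold = 2
  Event 2 (sale 22): sell min(22,13)=13. stock: 13 - 13 = 0. total_sold = 15
  Event 3 (sale 4): sell min(4,0)=0. stock: 0 - 0 = 0. total_sold = 15
  Event 4 (adjust +9): 0 + 9 = 9
  Event 5 (sale 12): sell min(12,9)=9. stock: 9 - 9 = 0. total_sold = 24
  Event 6 (sale 13): sell min(13,0)=0. stock: 0 - 0 = 0. total_sold = 24
  Event 7 (sale 16): sell min(16,0)=0. stock: 0 - 0 = 0. total_sold = 24
  Event 8 (sale 12): sell min(12,0)=0. stock: 0 - 0 = 0. total_sold = 24
Final: stock = 0, total_sold = 24

First zero at event 2.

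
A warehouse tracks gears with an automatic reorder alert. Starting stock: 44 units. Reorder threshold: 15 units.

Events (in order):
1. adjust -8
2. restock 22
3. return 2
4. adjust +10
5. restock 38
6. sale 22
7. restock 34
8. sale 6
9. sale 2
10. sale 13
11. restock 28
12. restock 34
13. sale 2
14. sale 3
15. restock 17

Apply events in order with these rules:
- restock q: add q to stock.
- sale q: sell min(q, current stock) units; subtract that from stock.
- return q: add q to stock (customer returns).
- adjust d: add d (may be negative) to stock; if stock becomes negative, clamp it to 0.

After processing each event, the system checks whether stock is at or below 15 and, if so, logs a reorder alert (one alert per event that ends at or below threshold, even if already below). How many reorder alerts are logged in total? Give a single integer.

Answer: 0

Derivation:
Processing events:
Start: stock = 44
  Event 1 (adjust -8): 44 + -8 = 36
  Event 2 (restock 22): 36 + 22 = 58
  Event 3 (return 2): 58 + 2 = 60
  Event 4 (adjust +10): 60 + 10 = 70
  Event 5 (restock 38): 70 + 38 = 108
  Event 6 (sale 22): sell min(22,108)=22. stock: 108 - 22 = 86. total_sold = 22
  Event 7 (restock 34): 86 + 34 = 120
  Event 8 (sale 6): sell min(6,120)=6. stock: 120 - 6 = 114. total_sold = 28
  Event 9 (sale 2): sell min(2,114)=2. stock: 114 - 2 = 112. total_sold = 30
  Event 10 (sale 13): sell min(13,112)=13. stock: 112 - 13 = 99. total_sold = 43
  Event 11 (restock 28): 99 + 28 = 127
  Event 12 (restock 34): 127 + 34 = 161
  Event 13 (sale 2): sell min(2,161)=2. stock: 161 - 2 = 159. total_sold = 45
  Event 14 (sale 3): sell min(3,159)=3. stock: 159 - 3 = 156. total_sold = 48
  Event 15 (restock 17): 156 + 17 = 173
Final: stock = 173, total_sold = 48

Checking against threshold 15:
  After event 1: stock=36 > 15
  After event 2: stock=58 > 15
  After event 3: stock=60 > 15
  After event 4: stock=70 > 15
  After event 5: stock=108 > 15
  After event 6: stock=86 > 15
  After event 7: stock=120 > 15
  After event 8: stock=114 > 15
  After event 9: stock=112 > 15
  After event 10: stock=99 > 15
  After event 11: stock=127 > 15
  After event 12: stock=161 > 15
  After event 13: stock=159 > 15
  After event 14: stock=156 > 15
  After event 15: stock=173 > 15
Alert events: []. Count = 0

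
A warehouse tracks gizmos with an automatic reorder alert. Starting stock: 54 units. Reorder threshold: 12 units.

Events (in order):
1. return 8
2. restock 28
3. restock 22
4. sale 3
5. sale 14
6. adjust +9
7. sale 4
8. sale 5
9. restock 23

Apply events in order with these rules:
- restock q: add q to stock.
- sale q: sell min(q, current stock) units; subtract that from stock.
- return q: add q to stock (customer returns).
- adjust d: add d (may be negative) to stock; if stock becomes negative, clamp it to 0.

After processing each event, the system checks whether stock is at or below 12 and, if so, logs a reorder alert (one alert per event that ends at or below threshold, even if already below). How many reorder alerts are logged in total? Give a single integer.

Answer: 0

Derivation:
Processing events:
Start: stock = 54
  Event 1 (return 8): 54 + 8 = 62
  Event 2 (restock 28): 62 + 28 = 90
  Event 3 (restock 22): 90 + 22 = 112
  Event 4 (sale 3): sell min(3,112)=3. stock: 112 - 3 = 109. total_sold = 3
  Event 5 (sale 14): sell min(14,109)=14. stock: 109 - 14 = 95. total_sold = 17
  Event 6 (adjust +9): 95 + 9 = 104
  Event 7 (sale 4): sell min(4,104)=4. stock: 104 - 4 = 100. total_sold = 21
  Event 8 (sale 5): sell min(5,100)=5. stock: 100 - 5 = 95. total_sold = 26
  Event 9 (restock 23): 95 + 23 = 118
Final: stock = 118, total_sold = 26

Checking against threshold 12:
  After event 1: stock=62 > 12
  After event 2: stock=90 > 12
  After event 3: stock=112 > 12
  After event 4: stock=109 > 12
  After event 5: stock=95 > 12
  After event 6: stock=104 > 12
  After event 7: stock=100 > 12
  After event 8: stock=95 > 12
  After event 9: stock=118 > 12
Alert events: []. Count = 0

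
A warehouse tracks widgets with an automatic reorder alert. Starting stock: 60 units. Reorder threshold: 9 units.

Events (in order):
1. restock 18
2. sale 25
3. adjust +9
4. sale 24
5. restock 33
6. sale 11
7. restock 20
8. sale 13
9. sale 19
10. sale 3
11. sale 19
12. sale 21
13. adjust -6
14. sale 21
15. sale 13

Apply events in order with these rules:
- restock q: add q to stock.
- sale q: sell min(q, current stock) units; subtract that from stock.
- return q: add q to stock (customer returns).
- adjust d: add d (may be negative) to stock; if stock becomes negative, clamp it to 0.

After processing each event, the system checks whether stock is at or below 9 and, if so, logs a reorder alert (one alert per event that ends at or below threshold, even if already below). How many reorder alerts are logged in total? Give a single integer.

Answer: 4

Derivation:
Processing events:
Start: stock = 60
  Event 1 (restock 18): 60 + 18 = 78
  Event 2 (sale 25): sell min(25,78)=25. stock: 78 - 25 = 53. total_sold = 25
  Event 3 (adjust +9): 53 + 9 = 62
  Event 4 (sale 24): sell min(24,62)=24. stock: 62 - 24 = 38. total_sold = 49
  Event 5 (restock 33): 38 + 33 = 71
  Event 6 (sale 11): sell min(11,71)=11. stock: 71 - 11 = 60. total_sold = 60
  Event 7 (restock 20): 60 + 20 = 80
  Event 8 (sale 13): sell min(13,80)=13. stock: 80 - 13 = 67. total_sold = 73
  Event 9 (sale 19): sell min(19,67)=19. stock: 67 - 19 = 48. total_sold = 92
  Event 10 (sale 3): sell min(3,48)=3. stock: 48 - 3 = 45. total_sold = 95
  Event 11 (sale 19): sell min(19,45)=19. stock: 45 - 19 = 26. total_sold = 114
  Event 12 (sale 21): sell min(21,26)=21. stock: 26 - 21 = 5. total_sold = 135
  Event 13 (adjust -6): 5 + -6 = 0 (clamped to 0)
  Event 14 (sale 21): sell min(21,0)=0. stock: 0 - 0 = 0. total_sold = 135
  Event 15 (sale 13): sell min(13,0)=0. stock: 0 - 0 = 0. total_sold = 135
Final: stock = 0, total_sold = 135

Checking against threshold 9:
  After event 1: stock=78 > 9
  After event 2: stock=53 > 9
  After event 3: stock=62 > 9
  After event 4: stock=38 > 9
  After event 5: stock=71 > 9
  After event 6: stock=60 > 9
  After event 7: stock=80 > 9
  After event 8: stock=67 > 9
  After event 9: stock=48 > 9
  After event 10: stock=45 > 9
  After event 11: stock=26 > 9
  After event 12: stock=5 <= 9 -> ALERT
  After event 13: stock=0 <= 9 -> ALERT
  After event 14: stock=0 <= 9 -> ALERT
  After event 15: stock=0 <= 9 -> ALERT
Alert events: [12, 13, 14, 15]. Count = 4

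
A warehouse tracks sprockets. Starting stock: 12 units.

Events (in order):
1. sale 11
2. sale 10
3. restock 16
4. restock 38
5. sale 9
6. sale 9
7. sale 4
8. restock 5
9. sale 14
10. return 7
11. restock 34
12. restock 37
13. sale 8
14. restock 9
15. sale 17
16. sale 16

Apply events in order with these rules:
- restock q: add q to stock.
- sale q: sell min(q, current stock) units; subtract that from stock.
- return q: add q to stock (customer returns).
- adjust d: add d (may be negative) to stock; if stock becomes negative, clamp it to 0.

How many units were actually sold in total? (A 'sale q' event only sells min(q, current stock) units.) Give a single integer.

Answer: 89

Derivation:
Processing events:
Start: stock = 12
  Event 1 (sale 11): sell min(11,12)=11. stock: 12 - 11 = 1. total_sold = 11
  Event 2 (sale 10): sell min(10,1)=1. stock: 1 - 1 = 0. total_sold = 12
  Event 3 (restock 16): 0 + 16 = 16
  Event 4 (restock 38): 16 + 38 = 54
  Event 5 (sale 9): sell min(9,54)=9. stock: 54 - 9 = 45. total_sold = 21
  Event 6 (sale 9): sell min(9,45)=9. stock: 45 - 9 = 36. total_sold = 30
  Event 7 (sale 4): sell min(4,36)=4. stock: 36 - 4 = 32. total_sold = 34
  Event 8 (restock 5): 32 + 5 = 37
  Event 9 (sale 14): sell min(14,37)=14. stock: 37 - 14 = 23. total_sold = 48
  Event 10 (return 7): 23 + 7 = 30
  Event 11 (restock 34): 30 + 34 = 64
  Event 12 (restock 37): 64 + 37 = 101
  Event 13 (sale 8): sell min(8,101)=8. stock: 101 - 8 = 93. total_sold = 56
  Event 14 (restock 9): 93 + 9 = 102
  Event 15 (sale 17): sell min(17,102)=17. stock: 102 - 17 = 85. total_sold = 73
  Event 16 (sale 16): sell min(16,85)=16. stock: 85 - 16 = 69. total_sold = 89
Final: stock = 69, total_sold = 89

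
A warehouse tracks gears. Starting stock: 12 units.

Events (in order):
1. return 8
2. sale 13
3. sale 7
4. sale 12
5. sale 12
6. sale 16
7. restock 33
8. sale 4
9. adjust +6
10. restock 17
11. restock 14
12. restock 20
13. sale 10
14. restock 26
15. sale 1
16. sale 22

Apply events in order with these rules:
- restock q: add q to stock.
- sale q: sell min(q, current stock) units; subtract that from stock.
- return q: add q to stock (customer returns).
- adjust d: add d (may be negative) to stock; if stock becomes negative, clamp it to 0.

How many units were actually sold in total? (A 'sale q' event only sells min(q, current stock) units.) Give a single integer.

Answer: 57

Derivation:
Processing events:
Start: stock = 12
  Event 1 (return 8): 12 + 8 = 20
  Event 2 (sale 13): sell min(13,20)=13. stock: 20 - 13 = 7. total_sold = 13
  Event 3 (sale 7): sell min(7,7)=7. stock: 7 - 7 = 0. total_sold = 20
  Event 4 (sale 12): sell min(12,0)=0. stock: 0 - 0 = 0. total_sold = 20
  Event 5 (sale 12): sell min(12,0)=0. stock: 0 - 0 = 0. total_sold = 20
  Event 6 (sale 16): sell min(16,0)=0. stock: 0 - 0 = 0. total_sold = 20
  Event 7 (restock 33): 0 + 33 = 33
  Event 8 (sale 4): sell min(4,33)=4. stock: 33 - 4 = 29. total_sold = 24
  Event 9 (adjust +6): 29 + 6 = 35
  Event 10 (restock 17): 35 + 17 = 52
  Event 11 (restock 14): 52 + 14 = 66
  Event 12 (restock 20): 66 + 20 = 86
  Event 13 (sale 10): sell min(10,86)=10. stock: 86 - 10 = 76. total_sold = 34
  Event 14 (restock 26): 76 + 26 = 102
  Event 15 (sale 1): sell min(1,102)=1. stock: 102 - 1 = 101. total_sold = 35
  Event 16 (sale 22): sell min(22,101)=22. stock: 101 - 22 = 79. total_sold = 57
Final: stock = 79, total_sold = 57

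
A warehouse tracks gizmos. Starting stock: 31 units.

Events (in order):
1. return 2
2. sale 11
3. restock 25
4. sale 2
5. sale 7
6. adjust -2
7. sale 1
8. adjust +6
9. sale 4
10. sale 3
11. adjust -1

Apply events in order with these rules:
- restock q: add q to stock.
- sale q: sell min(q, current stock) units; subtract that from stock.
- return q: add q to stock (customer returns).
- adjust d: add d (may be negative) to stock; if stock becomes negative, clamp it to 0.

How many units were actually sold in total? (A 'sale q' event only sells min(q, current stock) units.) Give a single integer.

Processing events:
Start: stock = 31
  Event 1 (return 2): 31 + 2 = 33
  Event 2 (sale 11): sell min(11,33)=11. stock: 33 - 11 = 22. total_sold = 11
  Event 3 (restock 25): 22 + 25 = 47
  Event 4 (sale 2): sell min(2,47)=2. stock: 47 - 2 = 45. total_sold = 13
  Event 5 (sale 7): sell min(7,45)=7. stock: 45 - 7 = 38. total_sold = 20
  Event 6 (adjust -2): 38 + -2 = 36
  Event 7 (sale 1): sell min(1,36)=1. stock: 36 - 1 = 35. total_sold = 21
  Event 8 (adjust +6): 35 + 6 = 41
  Event 9 (sale 4): sell min(4,41)=4. stock: 41 - 4 = 37. total_sold = 25
  Event 10 (sale 3): sell min(3,37)=3. stock: 37 - 3 = 34. total_sold = 28
  Event 11 (adjust -1): 34 + -1 = 33
Final: stock = 33, total_sold = 28

Answer: 28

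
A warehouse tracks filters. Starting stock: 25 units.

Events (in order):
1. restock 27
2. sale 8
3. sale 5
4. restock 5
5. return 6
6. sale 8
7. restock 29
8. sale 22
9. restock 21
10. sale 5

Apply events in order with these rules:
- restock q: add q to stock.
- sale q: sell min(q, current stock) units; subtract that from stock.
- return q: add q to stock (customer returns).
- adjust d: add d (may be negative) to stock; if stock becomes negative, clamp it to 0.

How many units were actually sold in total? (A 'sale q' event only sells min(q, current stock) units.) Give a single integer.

Answer: 48

Derivation:
Processing events:
Start: stock = 25
  Event 1 (restock 27): 25 + 27 = 52
  Event 2 (sale 8): sell min(8,52)=8. stock: 52 - 8 = 44. total_sold = 8
  Event 3 (sale 5): sell min(5,44)=5. stock: 44 - 5 = 39. total_sold = 13
  Event 4 (restock 5): 39 + 5 = 44
  Event 5 (return 6): 44 + 6 = 50
  Event 6 (sale 8): sell min(8,50)=8. stock: 50 - 8 = 42. total_sold = 21
  Event 7 (restock 29): 42 + 29 = 71
  Event 8 (sale 22): sell min(22,71)=22. stock: 71 - 22 = 49. total_sold = 43
  Event 9 (restock 21): 49 + 21 = 70
  Event 10 (sale 5): sell min(5,70)=5. stock: 70 - 5 = 65. total_sold = 48
Final: stock = 65, total_sold = 48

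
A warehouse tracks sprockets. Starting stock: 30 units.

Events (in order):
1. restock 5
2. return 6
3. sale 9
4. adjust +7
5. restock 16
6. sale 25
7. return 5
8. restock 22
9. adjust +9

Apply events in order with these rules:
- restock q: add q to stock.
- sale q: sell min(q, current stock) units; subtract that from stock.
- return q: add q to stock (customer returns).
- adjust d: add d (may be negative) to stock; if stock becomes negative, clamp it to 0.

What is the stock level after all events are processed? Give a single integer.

Answer: 66

Derivation:
Processing events:
Start: stock = 30
  Event 1 (restock 5): 30 + 5 = 35
  Event 2 (return 6): 35 + 6 = 41
  Event 3 (sale 9): sell min(9,41)=9. stock: 41 - 9 = 32. total_sold = 9
  Event 4 (adjust +7): 32 + 7 = 39
  Event 5 (restock 16): 39 + 16 = 55
  Event 6 (sale 25): sell min(25,55)=25. stock: 55 - 25 = 30. total_sold = 34
  Event 7 (return 5): 30 + 5 = 35
  Event 8 (restock 22): 35 + 22 = 57
  Event 9 (adjust +9): 57 + 9 = 66
Final: stock = 66, total_sold = 34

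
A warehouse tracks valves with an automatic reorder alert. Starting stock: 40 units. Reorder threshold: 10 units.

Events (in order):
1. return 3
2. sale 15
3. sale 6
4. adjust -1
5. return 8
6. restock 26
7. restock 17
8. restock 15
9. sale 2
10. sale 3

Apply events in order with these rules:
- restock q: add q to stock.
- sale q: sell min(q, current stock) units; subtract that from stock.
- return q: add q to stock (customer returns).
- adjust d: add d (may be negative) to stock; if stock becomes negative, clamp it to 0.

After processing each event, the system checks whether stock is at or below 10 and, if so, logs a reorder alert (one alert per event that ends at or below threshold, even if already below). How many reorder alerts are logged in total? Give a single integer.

Answer: 0

Derivation:
Processing events:
Start: stock = 40
  Event 1 (return 3): 40 + 3 = 43
  Event 2 (sale 15): sell min(15,43)=15. stock: 43 - 15 = 28. total_sold = 15
  Event 3 (sale 6): sell min(6,28)=6. stock: 28 - 6 = 22. total_sold = 21
  Event 4 (adjust -1): 22 + -1 = 21
  Event 5 (return 8): 21 + 8 = 29
  Event 6 (restock 26): 29 + 26 = 55
  Event 7 (restock 17): 55 + 17 = 72
  Event 8 (restock 15): 72 + 15 = 87
  Event 9 (sale 2): sell min(2,87)=2. stock: 87 - 2 = 85. total_sold = 23
  Event 10 (sale 3): sell min(3,85)=3. stock: 85 - 3 = 82. total_sold = 26
Final: stock = 82, total_sold = 26

Checking against threshold 10:
  After event 1: stock=43 > 10
  After event 2: stock=28 > 10
  After event 3: stock=22 > 10
  After event 4: stock=21 > 10
  After event 5: stock=29 > 10
  After event 6: stock=55 > 10
  After event 7: stock=72 > 10
  After event 8: stock=87 > 10
  After event 9: stock=85 > 10
  After event 10: stock=82 > 10
Alert events: []. Count = 0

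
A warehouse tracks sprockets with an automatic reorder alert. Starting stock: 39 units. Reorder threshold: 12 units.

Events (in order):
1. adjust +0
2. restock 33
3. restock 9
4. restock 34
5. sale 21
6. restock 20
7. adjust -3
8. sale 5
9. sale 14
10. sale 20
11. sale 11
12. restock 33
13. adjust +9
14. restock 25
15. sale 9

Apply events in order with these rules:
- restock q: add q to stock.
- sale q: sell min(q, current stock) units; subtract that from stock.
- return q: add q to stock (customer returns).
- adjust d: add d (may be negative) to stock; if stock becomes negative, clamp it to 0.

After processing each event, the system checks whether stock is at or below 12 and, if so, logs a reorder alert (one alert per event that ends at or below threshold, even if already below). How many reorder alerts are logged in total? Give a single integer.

Processing events:
Start: stock = 39
  Event 1 (adjust +0): 39 + 0 = 39
  Event 2 (restock 33): 39 + 33 = 72
  Event 3 (restock 9): 72 + 9 = 81
  Event 4 (restock 34): 81 + 34 = 115
  Event 5 (sale 21): sell min(21,115)=21. stock: 115 - 21 = 94. total_sold = 21
  Event 6 (restock 20): 94 + 20 = 114
  Event 7 (adjust -3): 114 + -3 = 111
  Event 8 (sale 5): sell min(5,111)=5. stock: 111 - 5 = 106. total_sold = 26
  Event 9 (sale 14): sell min(14,106)=14. stock: 106 - 14 = 92. total_sold = 40
  Event 10 (sale 20): sell min(20,92)=20. stock: 92 - 20 = 72. total_sold = 60
  Event 11 (sale 11): sell min(11,72)=11. stock: 72 - 11 = 61. total_sold = 71
  Event 12 (restock 33): 61 + 33 = 94
  Event 13 (adjust +9): 94 + 9 = 103
  Event 14 (restock 25): 103 + 25 = 128
  Event 15 (sale 9): sell min(9,128)=9. stock: 128 - 9 = 119. total_sold = 80
Final: stock = 119, total_sold = 80

Checking against threshold 12:
  After event 1: stock=39 > 12
  After event 2: stock=72 > 12
  After event 3: stock=81 > 12
  After event 4: stock=115 > 12
  After event 5: stock=94 > 12
  After event 6: stock=114 > 12
  After event 7: stock=111 > 12
  After event 8: stock=106 > 12
  After event 9: stock=92 > 12
  After event 10: stock=72 > 12
  After event 11: stock=61 > 12
  After event 12: stock=94 > 12
  After event 13: stock=103 > 12
  After event 14: stock=128 > 12
  After event 15: stock=119 > 12
Alert events: []. Count = 0

Answer: 0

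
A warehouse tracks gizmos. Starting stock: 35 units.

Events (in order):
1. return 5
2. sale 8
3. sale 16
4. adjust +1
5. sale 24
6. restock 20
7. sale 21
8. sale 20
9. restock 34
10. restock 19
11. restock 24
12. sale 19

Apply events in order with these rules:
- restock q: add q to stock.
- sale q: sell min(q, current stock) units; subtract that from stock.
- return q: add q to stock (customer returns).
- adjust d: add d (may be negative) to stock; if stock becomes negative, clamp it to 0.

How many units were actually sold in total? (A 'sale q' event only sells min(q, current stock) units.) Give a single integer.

Answer: 80

Derivation:
Processing events:
Start: stock = 35
  Event 1 (return 5): 35 + 5 = 40
  Event 2 (sale 8): sell min(8,40)=8. stock: 40 - 8 = 32. total_sold = 8
  Event 3 (sale 16): sell min(16,32)=16. stock: 32 - 16 = 16. total_sold = 24
  Event 4 (adjust +1): 16 + 1 = 17
  Event 5 (sale 24): sell min(24,17)=17. stock: 17 - 17 = 0. total_sold = 41
  Event 6 (restock 20): 0 + 20 = 20
  Event 7 (sale 21): sell min(21,20)=20. stock: 20 - 20 = 0. total_sold = 61
  Event 8 (sale 20): sell min(20,0)=0. stock: 0 - 0 = 0. total_sold = 61
  Event 9 (restock 34): 0 + 34 = 34
  Event 10 (restock 19): 34 + 19 = 53
  Event 11 (restock 24): 53 + 24 = 77
  Event 12 (sale 19): sell min(19,77)=19. stock: 77 - 19 = 58. total_sold = 80
Final: stock = 58, total_sold = 80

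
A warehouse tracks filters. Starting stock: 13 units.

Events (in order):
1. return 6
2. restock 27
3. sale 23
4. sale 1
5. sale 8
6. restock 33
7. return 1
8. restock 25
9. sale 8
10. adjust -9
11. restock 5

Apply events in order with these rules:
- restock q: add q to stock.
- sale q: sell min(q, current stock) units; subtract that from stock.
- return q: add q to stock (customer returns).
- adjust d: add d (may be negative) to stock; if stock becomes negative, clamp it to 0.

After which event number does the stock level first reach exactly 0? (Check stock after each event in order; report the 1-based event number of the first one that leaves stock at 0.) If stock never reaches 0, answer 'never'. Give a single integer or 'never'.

Answer: never

Derivation:
Processing events:
Start: stock = 13
  Event 1 (return 6): 13 + 6 = 19
  Event 2 (restock 27): 19 + 27 = 46
  Event 3 (sale 23): sell min(23,46)=23. stock: 46 - 23 = 23. total_sold = 23
  Event 4 (sale 1): sell min(1,23)=1. stock: 23 - 1 = 22. total_sold = 24
  Event 5 (sale 8): sell min(8,22)=8. stock: 22 - 8 = 14. total_sold = 32
  Event 6 (restock 33): 14 + 33 = 47
  Event 7 (return 1): 47 + 1 = 48
  Event 8 (restock 25): 48 + 25 = 73
  Event 9 (sale 8): sell min(8,73)=8. stock: 73 - 8 = 65. total_sold = 40
  Event 10 (adjust -9): 65 + -9 = 56
  Event 11 (restock 5): 56 + 5 = 61
Final: stock = 61, total_sold = 40

Stock never reaches 0.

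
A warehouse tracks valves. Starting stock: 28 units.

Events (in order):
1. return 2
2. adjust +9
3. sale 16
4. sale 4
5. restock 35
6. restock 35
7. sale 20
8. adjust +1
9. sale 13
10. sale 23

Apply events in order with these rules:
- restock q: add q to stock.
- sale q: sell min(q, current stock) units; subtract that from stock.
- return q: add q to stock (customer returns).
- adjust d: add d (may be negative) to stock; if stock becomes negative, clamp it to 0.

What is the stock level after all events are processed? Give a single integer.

Answer: 34

Derivation:
Processing events:
Start: stock = 28
  Event 1 (return 2): 28 + 2 = 30
  Event 2 (adjust +9): 30 + 9 = 39
  Event 3 (sale 16): sell min(16,39)=16. stock: 39 - 16 = 23. total_sold = 16
  Event 4 (sale 4): sell min(4,23)=4. stock: 23 - 4 = 19. total_sold = 20
  Event 5 (restock 35): 19 + 35 = 54
  Event 6 (restock 35): 54 + 35 = 89
  Event 7 (sale 20): sell min(20,89)=20. stock: 89 - 20 = 69. total_sold = 40
  Event 8 (adjust +1): 69 + 1 = 70
  Event 9 (sale 13): sell min(13,70)=13. stock: 70 - 13 = 57. total_sold = 53
  Event 10 (sale 23): sell min(23,57)=23. stock: 57 - 23 = 34. total_sold = 76
Final: stock = 34, total_sold = 76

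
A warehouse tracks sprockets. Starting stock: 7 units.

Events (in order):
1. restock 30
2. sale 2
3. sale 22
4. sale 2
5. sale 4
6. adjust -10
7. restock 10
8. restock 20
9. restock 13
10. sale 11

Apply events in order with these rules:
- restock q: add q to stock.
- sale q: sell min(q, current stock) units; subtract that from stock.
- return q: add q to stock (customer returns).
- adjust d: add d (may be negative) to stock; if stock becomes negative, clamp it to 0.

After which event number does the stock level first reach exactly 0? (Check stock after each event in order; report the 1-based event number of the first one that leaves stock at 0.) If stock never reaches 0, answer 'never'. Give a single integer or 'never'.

Processing events:
Start: stock = 7
  Event 1 (restock 30): 7 + 30 = 37
  Event 2 (sale 2): sell min(2,37)=2. stock: 37 - 2 = 35. total_sold = 2
  Event 3 (sale 22): sell min(22,35)=22. stock: 35 - 22 = 13. total_sold = 24
  Event 4 (sale 2): sell min(2,13)=2. stock: 13 - 2 = 11. total_sold = 26
  Event 5 (sale 4): sell min(4,11)=4. stock: 11 - 4 = 7. total_sold = 30
  Event 6 (adjust -10): 7 + -10 = 0 (clamped to 0)
  Event 7 (restock 10): 0 + 10 = 10
  Event 8 (restock 20): 10 + 20 = 30
  Event 9 (restock 13): 30 + 13 = 43
  Event 10 (sale 11): sell min(11,43)=11. stock: 43 - 11 = 32. total_sold = 41
Final: stock = 32, total_sold = 41

First zero at event 6.

Answer: 6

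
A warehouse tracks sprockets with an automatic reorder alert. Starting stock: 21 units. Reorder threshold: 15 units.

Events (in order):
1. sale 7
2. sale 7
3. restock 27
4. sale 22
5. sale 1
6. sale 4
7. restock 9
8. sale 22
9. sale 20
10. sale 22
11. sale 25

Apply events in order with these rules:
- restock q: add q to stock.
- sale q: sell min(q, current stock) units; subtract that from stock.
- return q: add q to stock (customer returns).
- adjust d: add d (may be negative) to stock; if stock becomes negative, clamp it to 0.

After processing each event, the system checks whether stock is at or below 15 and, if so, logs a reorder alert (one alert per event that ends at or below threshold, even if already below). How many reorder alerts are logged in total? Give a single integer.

Answer: 9

Derivation:
Processing events:
Start: stock = 21
  Event 1 (sale 7): sell min(7,21)=7. stock: 21 - 7 = 14. total_sold = 7
  Event 2 (sale 7): sell min(7,14)=7. stock: 14 - 7 = 7. total_sold = 14
  Event 3 (restock 27): 7 + 27 = 34
  Event 4 (sale 22): sell min(22,34)=22. stock: 34 - 22 = 12. total_sold = 36
  Event 5 (sale 1): sell min(1,12)=1. stock: 12 - 1 = 11. total_sold = 37
  Event 6 (sale 4): sell min(4,11)=4. stock: 11 - 4 = 7. total_sold = 41
  Event 7 (restock 9): 7 + 9 = 16
  Event 8 (sale 22): sell min(22,16)=16. stock: 16 - 16 = 0. total_sold = 57
  Event 9 (sale 20): sell min(20,0)=0. stock: 0 - 0 = 0. total_sold = 57
  Event 10 (sale 22): sell min(22,0)=0. stock: 0 - 0 = 0. total_sold = 57
  Event 11 (sale 25): sell min(25,0)=0. stock: 0 - 0 = 0. total_sold = 57
Final: stock = 0, total_sold = 57

Checking against threshold 15:
  After event 1: stock=14 <= 15 -> ALERT
  After event 2: stock=7 <= 15 -> ALERT
  After event 3: stock=34 > 15
  After event 4: stock=12 <= 15 -> ALERT
  After event 5: stock=11 <= 15 -> ALERT
  After event 6: stock=7 <= 15 -> ALERT
  After event 7: stock=16 > 15
  After event 8: stock=0 <= 15 -> ALERT
  After event 9: stock=0 <= 15 -> ALERT
  After event 10: stock=0 <= 15 -> ALERT
  After event 11: stock=0 <= 15 -> ALERT
Alert events: [1, 2, 4, 5, 6, 8, 9, 10, 11]. Count = 9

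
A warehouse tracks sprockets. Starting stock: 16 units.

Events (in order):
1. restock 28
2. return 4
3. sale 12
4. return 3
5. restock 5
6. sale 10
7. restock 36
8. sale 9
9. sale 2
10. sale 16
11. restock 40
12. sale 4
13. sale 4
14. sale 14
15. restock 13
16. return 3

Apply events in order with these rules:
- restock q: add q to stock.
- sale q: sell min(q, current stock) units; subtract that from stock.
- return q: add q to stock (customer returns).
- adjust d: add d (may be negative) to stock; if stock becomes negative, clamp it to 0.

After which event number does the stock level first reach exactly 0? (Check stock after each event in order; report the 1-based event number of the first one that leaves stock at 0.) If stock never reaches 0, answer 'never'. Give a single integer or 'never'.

Answer: never

Derivation:
Processing events:
Start: stock = 16
  Event 1 (restock 28): 16 + 28 = 44
  Event 2 (return 4): 44 + 4 = 48
  Event 3 (sale 12): sell min(12,48)=12. stock: 48 - 12 = 36. total_sold = 12
  Event 4 (return 3): 36 + 3 = 39
  Event 5 (restock 5): 39 + 5 = 44
  Event 6 (sale 10): sell min(10,44)=10. stock: 44 - 10 = 34. total_sold = 22
  Event 7 (restock 36): 34 + 36 = 70
  Event 8 (sale 9): sell min(9,70)=9. stock: 70 - 9 = 61. total_sold = 31
  Event 9 (sale 2): sell min(2,61)=2. stock: 61 - 2 = 59. total_sold = 33
  Event 10 (sale 16): sell min(16,59)=16. stock: 59 - 16 = 43. total_sold = 49
  Event 11 (restock 40): 43 + 40 = 83
  Event 12 (sale 4): sell min(4,83)=4. stock: 83 - 4 = 79. total_sold = 53
  Event 13 (sale 4): sell min(4,79)=4. stock: 79 - 4 = 75. total_sold = 57
  Event 14 (sale 14): sell min(14,75)=14. stock: 75 - 14 = 61. total_sold = 71
  Event 15 (restock 13): 61 + 13 = 74
  Event 16 (return 3): 74 + 3 = 77
Final: stock = 77, total_sold = 71

Stock never reaches 0.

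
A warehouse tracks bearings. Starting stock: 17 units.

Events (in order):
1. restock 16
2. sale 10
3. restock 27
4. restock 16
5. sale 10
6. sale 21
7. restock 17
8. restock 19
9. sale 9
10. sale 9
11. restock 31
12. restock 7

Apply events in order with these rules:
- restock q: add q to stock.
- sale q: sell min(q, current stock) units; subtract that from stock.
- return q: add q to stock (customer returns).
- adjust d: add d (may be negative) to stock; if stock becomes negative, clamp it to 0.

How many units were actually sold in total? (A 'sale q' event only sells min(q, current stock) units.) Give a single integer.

Answer: 59

Derivation:
Processing events:
Start: stock = 17
  Event 1 (restock 16): 17 + 16 = 33
  Event 2 (sale 10): sell min(10,33)=10. stock: 33 - 10 = 23. total_sold = 10
  Event 3 (restock 27): 23 + 27 = 50
  Event 4 (restock 16): 50 + 16 = 66
  Event 5 (sale 10): sell min(10,66)=10. stock: 66 - 10 = 56. total_sold = 20
  Event 6 (sale 21): sell min(21,56)=21. stock: 56 - 21 = 35. total_sold = 41
  Event 7 (restock 17): 35 + 17 = 52
  Event 8 (restock 19): 52 + 19 = 71
  Event 9 (sale 9): sell min(9,71)=9. stock: 71 - 9 = 62. total_sold = 50
  Event 10 (sale 9): sell min(9,62)=9. stock: 62 - 9 = 53. total_sold = 59
  Event 11 (restock 31): 53 + 31 = 84
  Event 12 (restock 7): 84 + 7 = 91
Final: stock = 91, total_sold = 59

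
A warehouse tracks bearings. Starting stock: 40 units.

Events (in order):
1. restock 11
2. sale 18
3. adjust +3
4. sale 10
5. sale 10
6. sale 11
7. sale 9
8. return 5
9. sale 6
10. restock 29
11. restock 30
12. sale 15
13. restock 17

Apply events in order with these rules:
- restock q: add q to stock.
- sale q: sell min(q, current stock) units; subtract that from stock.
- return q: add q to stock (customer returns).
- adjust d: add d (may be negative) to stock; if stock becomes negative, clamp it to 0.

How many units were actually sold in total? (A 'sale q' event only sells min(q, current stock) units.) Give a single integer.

Processing events:
Start: stock = 40
  Event 1 (restock 11): 40 + 11 = 51
  Event 2 (sale 18): sell min(18,51)=18. stock: 51 - 18 = 33. total_sold = 18
  Event 3 (adjust +3): 33 + 3 = 36
  Event 4 (sale 10): sell min(10,36)=10. stock: 36 - 10 = 26. total_sold = 28
  Event 5 (sale 10): sell min(10,26)=10. stock: 26 - 10 = 16. total_sold = 38
  Event 6 (sale 11): sell min(11,16)=11. stock: 16 - 11 = 5. total_sold = 49
  Event 7 (sale 9): sell min(9,5)=5. stock: 5 - 5 = 0. total_sold = 54
  Event 8 (return 5): 0 + 5 = 5
  Event 9 (sale 6): sell min(6,5)=5. stock: 5 - 5 = 0. total_sold = 59
  Event 10 (restock 29): 0 + 29 = 29
  Event 11 (restock 30): 29 + 30 = 59
  Event 12 (sale 15): sell min(15,59)=15. stock: 59 - 15 = 44. total_sold = 74
  Event 13 (restock 17): 44 + 17 = 61
Final: stock = 61, total_sold = 74

Answer: 74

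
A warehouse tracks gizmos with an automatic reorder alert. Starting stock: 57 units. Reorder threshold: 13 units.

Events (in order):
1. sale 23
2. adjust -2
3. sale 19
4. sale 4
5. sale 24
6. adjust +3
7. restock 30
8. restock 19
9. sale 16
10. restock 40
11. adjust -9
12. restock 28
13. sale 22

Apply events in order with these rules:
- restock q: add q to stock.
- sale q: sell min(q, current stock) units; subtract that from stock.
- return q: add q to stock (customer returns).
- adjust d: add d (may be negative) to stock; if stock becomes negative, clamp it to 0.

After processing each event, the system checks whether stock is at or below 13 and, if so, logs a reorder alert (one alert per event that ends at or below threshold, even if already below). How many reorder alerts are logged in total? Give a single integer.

Answer: 4

Derivation:
Processing events:
Start: stock = 57
  Event 1 (sale 23): sell min(23,57)=23. stock: 57 - 23 = 34. total_sold = 23
  Event 2 (adjust -2): 34 + -2 = 32
  Event 3 (sale 19): sell min(19,32)=19. stock: 32 - 19 = 13. total_sold = 42
  Event 4 (sale 4): sell min(4,13)=4. stock: 13 - 4 = 9. total_sold = 46
  Event 5 (sale 24): sell min(24,9)=9. stock: 9 - 9 = 0. total_sold = 55
  Event 6 (adjust +3): 0 + 3 = 3
  Event 7 (restock 30): 3 + 30 = 33
  Event 8 (restock 19): 33 + 19 = 52
  Event 9 (sale 16): sell min(16,52)=16. stock: 52 - 16 = 36. total_sold = 71
  Event 10 (restock 40): 36 + 40 = 76
  Event 11 (adjust -9): 76 + -9 = 67
  Event 12 (restock 28): 67 + 28 = 95
  Event 13 (sale 22): sell min(22,95)=22. stock: 95 - 22 = 73. total_sold = 93
Final: stock = 73, total_sold = 93

Checking against threshold 13:
  After event 1: stock=34 > 13
  After event 2: stock=32 > 13
  After event 3: stock=13 <= 13 -> ALERT
  After event 4: stock=9 <= 13 -> ALERT
  After event 5: stock=0 <= 13 -> ALERT
  After event 6: stock=3 <= 13 -> ALERT
  After event 7: stock=33 > 13
  After event 8: stock=52 > 13
  After event 9: stock=36 > 13
  After event 10: stock=76 > 13
  After event 11: stock=67 > 13
  After event 12: stock=95 > 13
  After event 13: stock=73 > 13
Alert events: [3, 4, 5, 6]. Count = 4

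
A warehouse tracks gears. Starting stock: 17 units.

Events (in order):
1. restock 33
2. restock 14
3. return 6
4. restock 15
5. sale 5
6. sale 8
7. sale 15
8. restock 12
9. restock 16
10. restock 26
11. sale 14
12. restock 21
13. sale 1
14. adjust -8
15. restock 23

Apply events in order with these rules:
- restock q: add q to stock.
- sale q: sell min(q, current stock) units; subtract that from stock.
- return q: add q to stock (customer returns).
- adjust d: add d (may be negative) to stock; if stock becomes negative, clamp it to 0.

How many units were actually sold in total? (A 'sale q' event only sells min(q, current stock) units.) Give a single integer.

Answer: 43

Derivation:
Processing events:
Start: stock = 17
  Event 1 (restock 33): 17 + 33 = 50
  Event 2 (restock 14): 50 + 14 = 64
  Event 3 (return 6): 64 + 6 = 70
  Event 4 (restock 15): 70 + 15 = 85
  Event 5 (sale 5): sell min(5,85)=5. stock: 85 - 5 = 80. total_sold = 5
  Event 6 (sale 8): sell min(8,80)=8. stock: 80 - 8 = 72. total_sold = 13
  Event 7 (sale 15): sell min(15,72)=15. stock: 72 - 15 = 57. total_sold = 28
  Event 8 (restock 12): 57 + 12 = 69
  Event 9 (restock 16): 69 + 16 = 85
  Event 10 (restock 26): 85 + 26 = 111
  Event 11 (sale 14): sell min(14,111)=14. stock: 111 - 14 = 97. total_sold = 42
  Event 12 (restock 21): 97 + 21 = 118
  Event 13 (sale 1): sell min(1,118)=1. stock: 118 - 1 = 117. total_sold = 43
  Event 14 (adjust -8): 117 + -8 = 109
  Event 15 (restock 23): 109 + 23 = 132
Final: stock = 132, total_sold = 43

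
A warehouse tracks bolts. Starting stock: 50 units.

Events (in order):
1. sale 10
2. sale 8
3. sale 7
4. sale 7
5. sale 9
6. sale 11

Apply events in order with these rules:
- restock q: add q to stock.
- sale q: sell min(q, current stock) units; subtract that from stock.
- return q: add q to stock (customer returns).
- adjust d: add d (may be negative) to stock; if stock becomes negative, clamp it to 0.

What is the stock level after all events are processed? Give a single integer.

Answer: 0

Derivation:
Processing events:
Start: stock = 50
  Event 1 (sale 10): sell min(10,50)=10. stock: 50 - 10 = 40. total_sold = 10
  Event 2 (sale 8): sell min(8,40)=8. stock: 40 - 8 = 32. total_sold = 18
  Event 3 (sale 7): sell min(7,32)=7. stock: 32 - 7 = 25. total_sold = 25
  Event 4 (sale 7): sell min(7,25)=7. stock: 25 - 7 = 18. total_sold = 32
  Event 5 (sale 9): sell min(9,18)=9. stock: 18 - 9 = 9. total_sold = 41
  Event 6 (sale 11): sell min(11,9)=9. stock: 9 - 9 = 0. total_sold = 50
Final: stock = 0, total_sold = 50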